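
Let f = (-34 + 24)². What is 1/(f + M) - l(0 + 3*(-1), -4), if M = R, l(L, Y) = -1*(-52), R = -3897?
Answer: -197445/3797 ≈ -52.000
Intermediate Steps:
l(L, Y) = 52
M = -3897
f = 100 (f = (-10)² = 100)
1/(f + M) - l(0 + 3*(-1), -4) = 1/(100 - 3897) - 1*52 = 1/(-3797) - 52 = -1/3797 - 52 = -197445/3797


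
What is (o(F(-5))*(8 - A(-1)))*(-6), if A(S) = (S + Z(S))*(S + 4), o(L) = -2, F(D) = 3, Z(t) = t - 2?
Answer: 240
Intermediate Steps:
Z(t) = -2 + t
A(S) = (-2 + 2*S)*(4 + S) (A(S) = (S + (-2 + S))*(S + 4) = (-2 + 2*S)*(4 + S))
(o(F(-5))*(8 - A(-1)))*(-6) = -2*(8 - (-8 + 2*(-1)**2 + 6*(-1)))*(-6) = -2*(8 - (-8 + 2*1 - 6))*(-6) = -2*(8 - (-8 + 2 - 6))*(-6) = -2*(8 - 1*(-12))*(-6) = -2*(8 + 12)*(-6) = -2*20*(-6) = -40*(-6) = 240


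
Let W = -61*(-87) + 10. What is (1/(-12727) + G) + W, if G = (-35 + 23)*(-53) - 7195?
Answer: -15806935/12727 ≈ -1242.0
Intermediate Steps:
W = 5317 (W = 5307 + 10 = 5317)
G = -6559 (G = -12*(-53) - 7195 = 636 - 7195 = -6559)
(1/(-12727) + G) + W = (1/(-12727) - 6559) + 5317 = (-1/12727 - 6559) + 5317 = -83476394/12727 + 5317 = -15806935/12727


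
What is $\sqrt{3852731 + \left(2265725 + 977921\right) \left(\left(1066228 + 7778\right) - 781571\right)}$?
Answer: $3 \sqrt{105395496749} \approx 9.7394 \cdot 10^{5}$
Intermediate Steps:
$\sqrt{3852731 + \left(2265725 + 977921\right) \left(\left(1066228 + 7778\right) - 781571\right)} = \sqrt{3852731 + 3243646 \left(1074006 - 781571\right)} = \sqrt{3852731 + 3243646 \cdot 292435} = \sqrt{3852731 + 948555618010} = \sqrt{948559470741} = 3 \sqrt{105395496749}$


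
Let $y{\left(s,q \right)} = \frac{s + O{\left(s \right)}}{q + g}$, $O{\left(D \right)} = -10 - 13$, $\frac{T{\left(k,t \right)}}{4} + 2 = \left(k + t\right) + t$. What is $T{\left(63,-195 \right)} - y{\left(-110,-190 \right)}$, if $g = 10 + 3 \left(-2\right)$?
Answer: $- \frac{244909}{186} \approx -1316.7$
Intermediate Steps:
$g = 4$ ($g = 10 - 6 = 4$)
$T{\left(k,t \right)} = -8 + 4 k + 8 t$ ($T{\left(k,t \right)} = -8 + 4 \left(\left(k + t\right) + t\right) = -8 + 4 \left(k + 2 t\right) = -8 + \left(4 k + 8 t\right) = -8 + 4 k + 8 t$)
$O{\left(D \right)} = -23$
$y{\left(s,q \right)} = \frac{-23 + s}{4 + q}$ ($y{\left(s,q \right)} = \frac{s - 23}{q + 4} = \frac{-23 + s}{4 + q}$)
$T{\left(63,-195 \right)} - y{\left(-110,-190 \right)} = \left(-8 + 4 \cdot 63 + 8 \left(-195\right)\right) - \frac{-23 - 110}{4 - 190} = \left(-8 + 252 - 1560\right) - \frac{1}{-186} \left(-133\right) = -1316 - \left(- \frac{1}{186}\right) \left(-133\right) = -1316 - \frac{133}{186} = - \frac{244909}{186}$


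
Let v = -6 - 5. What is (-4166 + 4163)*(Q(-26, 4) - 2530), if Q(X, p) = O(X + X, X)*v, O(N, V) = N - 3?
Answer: 5775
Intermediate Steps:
O(N, V) = -3 + N
v = -11
Q(X, p) = 33 - 22*X (Q(X, p) = (-3 + (X + X))*(-11) = (-3 + 2*X)*(-11) = 33 - 22*X)
(-4166 + 4163)*(Q(-26, 4) - 2530) = (-4166 + 4163)*((33 - 22*(-26)) - 2530) = -3*((33 + 572) - 2530) = -3*(605 - 2530) = -3*(-1925) = 5775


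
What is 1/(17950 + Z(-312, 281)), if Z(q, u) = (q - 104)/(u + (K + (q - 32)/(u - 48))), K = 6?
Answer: 66527/1194062722 ≈ 5.5715e-5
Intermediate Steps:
Z(q, u) = (-104 + q)/(6 + u + (-32 + q)/(-48 + u)) (Z(q, u) = (q - 104)/(u + (6 + (q - 32)/(u - 48))) = (-104 + q)/(u + (6 + (-32 + q)/(-48 + u))) = (-104 + q)/(6 + u + (-32 + q)/(-48 + u)))
1/(17950 + Z(-312, 281)) = 1/(17950 + (4992 - 104*281 - 48*(-312) - 312*281)/(-320 - 312 + 281² - 42*281)) = 1/(17950 + (4992 - 29224 + 14976 - 87672)/(-320 - 312 + 78961 - 11802)) = 1/(17950 - 96928/66527) = 1/(1194062722/66527) = 66527/1194062722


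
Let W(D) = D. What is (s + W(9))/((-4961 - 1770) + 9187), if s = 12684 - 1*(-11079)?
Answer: 5943/614 ≈ 9.6792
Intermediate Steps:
s = 23763 (s = 12684 + 11079 = 23763)
(s + W(9))/((-4961 - 1770) + 9187) = (23763 + 9)/((-4961 - 1770) + 9187) = 23772/(-6731 + 9187) = 23772/2456 = 23772*(1/2456) = 5943/614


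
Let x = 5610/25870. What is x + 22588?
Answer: 58435717/2587 ≈ 22588.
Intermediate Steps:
x = 561/2587 (x = 5610*(1/25870) = 561/2587 ≈ 0.21685)
x + 22588 = 561/2587 + 22588 = 58435717/2587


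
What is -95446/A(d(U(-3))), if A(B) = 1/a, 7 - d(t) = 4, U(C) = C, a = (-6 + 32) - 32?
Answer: 572676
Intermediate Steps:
a = -6 (a = 26 - 32 = -6)
d(t) = 3 (d(t) = 7 - 1*4 = 7 - 4 = 3)
A(B) = -⅙ (A(B) = 1/(-6) = -⅙)
-95446/A(d(U(-3))) = -95446/(-⅙) = -95446*(-6) = 572676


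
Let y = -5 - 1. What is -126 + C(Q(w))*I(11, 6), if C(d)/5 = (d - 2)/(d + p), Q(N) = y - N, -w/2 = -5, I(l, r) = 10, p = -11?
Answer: -278/3 ≈ -92.667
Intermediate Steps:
w = 10 (w = -2*(-5) = 10)
y = -6
Q(N) = -6 - N
C(d) = 5*(-2 + d)/(-11 + d) (C(d) = 5*((d - 2)/(d - 11)) = 5*((-2 + d)/(-11 + d)) = 5*(-2 + d)/(-11 + d))
-126 + C(Q(w))*I(11, 6) = -126 + (5*(-2 + (-6 - 1*10))/(-11 + (-6 - 1*10)))*10 = -126 + (5*(-2 + (-6 - 10))/(-11 + (-6 - 10)))*10 = -126 + (5*(-2 - 16)/(-11 - 16))*10 = -126 + (5*(-18)/(-27))*10 = -126 + (5*(-1/27)*(-18))*10 = -126 + (10/3)*10 = -126 + 100/3 = -278/3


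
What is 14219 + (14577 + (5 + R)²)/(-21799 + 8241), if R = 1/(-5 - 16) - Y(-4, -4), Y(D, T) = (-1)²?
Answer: 42505037368/2989539 ≈ 14218.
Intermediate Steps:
Y(D, T) = 1
R = -22/21 (R = 1/(-5 - 16) - 1*1 = 1/(-21) - 1 = -1/21 - 1 = -22/21 ≈ -1.0476)
14219 + (14577 + (5 + R)²)/(-21799 + 8241) = 14219 + (14577 + (5 - 22/21)²)/(-21799 + 8241) = 14219 + (14577 + (83/21)²)/(-13558) = 14219 + (14577 + 6889/441)*(-1/13558) = 14219 + (6435346/441)*(-1/13558) = 14219 - 3217673/2989539 = 42505037368/2989539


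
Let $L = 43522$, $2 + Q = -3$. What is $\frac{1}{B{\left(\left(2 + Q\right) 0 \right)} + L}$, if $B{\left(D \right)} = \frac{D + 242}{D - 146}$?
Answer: $\frac{73}{3176985} \approx 2.2978 \cdot 10^{-5}$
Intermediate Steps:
$Q = -5$ ($Q = -2 - 3 = -5$)
$B{\left(D \right)} = \frac{242 + D}{-146 + D}$
$\frac{1}{B{\left(\left(2 + Q\right) 0 \right)} + L} = \frac{1}{\frac{242 + \left(2 - 5\right) 0}{-146 + \left(2 - 5\right) 0} + 43522} = \frac{1}{\frac{242 - 0}{-146 - 0} + 43522} = \frac{1}{\frac{242 + 0}{-146 + 0} + 43522} = \frac{1}{\frac{1}{-146} \cdot 242 + 43522} = \frac{1}{\left(- \frac{1}{146}\right) 242 + 43522} = \frac{1}{- \frac{121}{73} + 43522} = \frac{1}{\frac{3176985}{73}} = \frac{73}{3176985}$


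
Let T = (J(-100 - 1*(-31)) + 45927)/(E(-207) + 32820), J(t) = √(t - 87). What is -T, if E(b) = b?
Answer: -2187/1553 - 2*I*√39/32613 ≈ -1.4082 - 0.00038298*I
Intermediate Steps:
J(t) = √(-87 + t)
T = 2187/1553 + 2*I*√39/32613 (T = (√(-87 + (-100 - 1*(-31))) + 45927)/(-207 + 32820) = (√(-87 + (-100 + 31)) + 45927)/32613 = (√(-87 - 69) + 45927)*(1/32613) = (√(-156) + 45927)*(1/32613) = (2*I*√39 + 45927)*(1/32613) = (45927 + 2*I*√39)*(1/32613) = 2187/1553 + 2*I*√39/32613 ≈ 1.4082 + 0.00038298*I)
-T = -(2187/1553 + 2*I*√39/32613) = -2187/1553 - 2*I*√39/32613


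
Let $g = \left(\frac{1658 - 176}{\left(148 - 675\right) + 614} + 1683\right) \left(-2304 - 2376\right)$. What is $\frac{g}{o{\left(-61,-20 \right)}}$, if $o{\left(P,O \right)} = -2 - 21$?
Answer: $\frac{230728680}{667} \approx 3.4592 \cdot 10^{5}$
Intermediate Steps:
$o{\left(P,O \right)} = -23$ ($o{\left(P,O \right)} = -2 - 21 = -23$)
$g = - \frac{230728680}{29}$ ($g = \left(\frac{1482}{\left(148 - 675\right) + 614} + 1683\right) \left(-4680\right) = \left(\frac{1482}{-527 + 614} + 1683\right) \left(-4680\right) = \left(\frac{1482}{87} + 1683\right) \left(-4680\right) = \left(1482 \cdot \frac{1}{87} + 1683\right) \left(-4680\right) = \left(\frac{494}{29} + 1683\right) \left(-4680\right) = \frac{49301}{29} \left(-4680\right) = - \frac{230728680}{29} \approx -7.9562 \cdot 10^{6}$)
$\frac{g}{o{\left(-61,-20 \right)}} = - \frac{230728680}{29 \left(-23\right)} = \left(- \frac{230728680}{29}\right) \left(- \frac{1}{23}\right) = \frac{230728680}{667}$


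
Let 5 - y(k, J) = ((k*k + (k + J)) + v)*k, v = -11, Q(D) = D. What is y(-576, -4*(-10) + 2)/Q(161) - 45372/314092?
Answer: 14981327610680/12642203 ≈ 1.1850e+6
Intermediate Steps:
y(k, J) = 5 - k*(-11 + J + k + k²) (y(k, J) = 5 - ((k*k + (k + J)) - 11)*k = 5 - ((k² + (J + k)) - 11)*k = 5 - ((J + k + k²) - 11)*k = 5 - (-11 + J + k + k²)*k = 5 - k*(-11 + J + k + k²))
y(-576, -4*(-10) + 2)/Q(161) - 45372/314092 = (5 - 1*(-576)² - 1*(-576)³ + 11*(-576) - 1*(-4*(-10) + 2)*(-576))/161 - 45372/314092 = (5 - 1*331776 - 1*(-191102976) - 6336 - 1*(40 + 2)*(-576))*(1/161) - 45372*1/314092 = (5 - 331776 + 191102976 - 6336 - 1*42*(-576))*(1/161) - 11343/78523 = (5 - 331776 + 191102976 - 6336 + 24192)*(1/161) - 11343/78523 = 190789061*(1/161) - 11343/78523 = 190789061/161 - 11343/78523 = 14981327610680/12642203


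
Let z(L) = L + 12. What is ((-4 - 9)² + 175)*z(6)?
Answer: 6192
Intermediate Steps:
z(L) = 12 + L
((-4 - 9)² + 175)*z(6) = ((-4 - 9)² + 175)*(12 + 6) = ((-13)² + 175)*18 = (169 + 175)*18 = 344*18 = 6192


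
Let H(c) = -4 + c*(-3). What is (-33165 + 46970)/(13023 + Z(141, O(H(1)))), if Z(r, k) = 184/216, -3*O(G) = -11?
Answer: 372735/351644 ≈ 1.0600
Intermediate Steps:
H(c) = -4 - 3*c
O(G) = 11/3 (O(G) = -⅓*(-11) = 11/3)
Z(r, k) = 23/27 (Z(r, k) = 184*(1/216) = 23/27)
(-33165 + 46970)/(13023 + Z(141, O(H(1)))) = (-33165 + 46970)/(13023 + 23/27) = 13805/(351644/27) = 13805*(27/351644) = 372735/351644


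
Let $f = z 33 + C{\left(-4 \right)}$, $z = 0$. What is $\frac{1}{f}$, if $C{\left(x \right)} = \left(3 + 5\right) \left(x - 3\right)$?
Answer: $- \frac{1}{56} \approx -0.017857$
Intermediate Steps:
$C{\left(x \right)} = -24 + 8 x$ ($C{\left(x \right)} = 8 \left(-3 + x\right) = -24 + 8 x$)
$f = -56$ ($f = 0 \cdot 33 + \left(-24 + 8 \left(-4\right)\right) = 0 - 56 = -56$)
$\frac{1}{f} = \frac{1}{-56} = - \frac{1}{56}$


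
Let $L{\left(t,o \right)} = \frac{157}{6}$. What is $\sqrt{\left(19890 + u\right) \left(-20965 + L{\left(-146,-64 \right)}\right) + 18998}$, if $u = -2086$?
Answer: $\frac{2 i \sqrt{838745979}}{3} \approx 19307.0 i$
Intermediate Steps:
$L{\left(t,o \right)} = \frac{157}{6}$ ($L{\left(t,o \right)} = 157 \cdot \frac{1}{6} = \frac{157}{6}$)
$\sqrt{\left(19890 + u\right) \left(-20965 + L{\left(-146,-64 \right)}\right) + 18998} = \sqrt{\left(19890 - 2086\right) \left(-20965 + \frac{157}{6}\right) + 18998} = \sqrt{17804 \left(- \frac{125633}{6}\right) + 18998} = \sqrt{- \frac{1118384966}{3} + 18998} = \sqrt{- \frac{1118327972}{3}} = \frac{2 i \sqrt{838745979}}{3}$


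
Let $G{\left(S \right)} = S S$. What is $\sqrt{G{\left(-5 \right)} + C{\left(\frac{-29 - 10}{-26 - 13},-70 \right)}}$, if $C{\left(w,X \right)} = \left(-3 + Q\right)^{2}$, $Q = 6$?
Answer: $\sqrt{34} \approx 5.8309$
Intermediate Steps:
$C{\left(w,X \right)} = 9$ ($C{\left(w,X \right)} = \left(-3 + 6\right)^{2} = 3^{2} = 9$)
$G{\left(S \right)} = S^{2}$
$\sqrt{G{\left(-5 \right)} + C{\left(\frac{-29 - 10}{-26 - 13},-70 \right)}} = \sqrt{\left(-5\right)^{2} + 9} = \sqrt{25 + 9} = \sqrt{34}$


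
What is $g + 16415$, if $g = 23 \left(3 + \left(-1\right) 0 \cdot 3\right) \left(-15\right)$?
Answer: $15380$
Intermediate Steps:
$g = -1035$ ($g = 23 \left(3 + 0 \cdot 3\right) \left(-15\right) = 23 \left(3 + 0\right) \left(-15\right) = 23 \cdot 3 \left(-15\right) = 69 \left(-15\right) = -1035$)
$g + 16415 = -1035 + 16415 = 15380$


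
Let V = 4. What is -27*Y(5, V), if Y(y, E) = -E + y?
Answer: -27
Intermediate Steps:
Y(y, E) = y - E
-27*Y(5, V) = -27*(5 - 1*4) = -27*(5 - 4) = -27*1 = -27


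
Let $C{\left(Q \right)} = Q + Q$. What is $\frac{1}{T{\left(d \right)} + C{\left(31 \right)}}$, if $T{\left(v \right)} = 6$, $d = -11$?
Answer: $\frac{1}{68} \approx 0.014706$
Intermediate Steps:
$C{\left(Q \right)} = 2 Q$
$\frac{1}{T{\left(d \right)} + C{\left(31 \right)}} = \frac{1}{6 + 2 \cdot 31} = \frac{1}{6 + 62} = \frac{1}{68}$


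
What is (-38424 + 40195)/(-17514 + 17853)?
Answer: 1771/339 ≈ 5.2242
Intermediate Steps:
(-38424 + 40195)/(-17514 + 17853) = 1771/339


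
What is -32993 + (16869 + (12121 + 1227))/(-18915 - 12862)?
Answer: -1048448778/31777 ≈ -32994.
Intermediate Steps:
-32993 + (16869 + (12121 + 1227))/(-18915 - 12862) = -32993 + (16869 + 13348)/(-31777) = -32993 + 30217*(-1/31777) = -32993 - 30217/31777 = -1048448778/31777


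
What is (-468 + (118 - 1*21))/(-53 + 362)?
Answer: -371/309 ≈ -1.2006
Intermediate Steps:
(-468 + (118 - 1*21))/(-53 + 362) = (-468 + (118 - 21))/309 = (-468 + 97)*(1/309) = -371*1/309 = -371/309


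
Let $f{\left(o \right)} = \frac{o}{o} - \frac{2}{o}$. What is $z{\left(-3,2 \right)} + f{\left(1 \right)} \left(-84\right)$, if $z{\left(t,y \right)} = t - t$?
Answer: $84$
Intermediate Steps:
$z{\left(t,y \right)} = 0$
$f{\left(o \right)} = 1 - \frac{2}{o}$
$z{\left(-3,2 \right)} + f{\left(1 \right)} \left(-84\right) = 0 + \frac{-2 + 1}{1} \left(-84\right) = 0 + 1 \left(-1\right) \left(-84\right) = 0 - -84 = 0 + 84 = 84$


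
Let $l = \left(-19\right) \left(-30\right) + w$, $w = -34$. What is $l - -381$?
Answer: $917$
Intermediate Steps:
$l = 536$ ($l = \left(-19\right) \left(-30\right) - 34 = 570 - 34 = 536$)
$l - -381 = 536 - -381 = 536 + 381 = 917$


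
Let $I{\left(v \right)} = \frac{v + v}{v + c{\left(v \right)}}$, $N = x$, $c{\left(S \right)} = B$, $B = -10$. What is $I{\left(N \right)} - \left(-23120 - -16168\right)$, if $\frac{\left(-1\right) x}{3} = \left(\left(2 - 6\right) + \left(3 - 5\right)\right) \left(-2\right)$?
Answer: $\frac{159932}{23} \approx 6953.6$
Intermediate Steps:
$c{\left(S \right)} = -10$
$x = -36$ ($x = - 3 \left(\left(2 - 6\right) + \left(3 - 5\right)\right) \left(-2\right) = - 3 \left(\left(2 - 6\right) - 2\right) \left(-2\right) = - 3 \left(-4 - 2\right) \left(-2\right) = - 3 \left(\left(-6\right) \left(-2\right)\right) = \left(-3\right) 12 = -36$)
$N = -36$
$I{\left(v \right)} = \frac{2 v}{-10 + v}$ ($I{\left(v \right)} = \frac{v + v}{v - 10} = \frac{2 v}{-10 + v}$)
$I{\left(N \right)} - \left(-23120 - -16168\right) = 2 \left(-36\right) \frac{1}{-10 - 36} - \left(-23120 - -16168\right) = 2 \left(-36\right) \frac{1}{-46} - \left(-23120 + 16168\right) = 2 \left(-36\right) \left(- \frac{1}{46}\right) - -6952 = \frac{36}{23} + 6952 = \frac{159932}{23}$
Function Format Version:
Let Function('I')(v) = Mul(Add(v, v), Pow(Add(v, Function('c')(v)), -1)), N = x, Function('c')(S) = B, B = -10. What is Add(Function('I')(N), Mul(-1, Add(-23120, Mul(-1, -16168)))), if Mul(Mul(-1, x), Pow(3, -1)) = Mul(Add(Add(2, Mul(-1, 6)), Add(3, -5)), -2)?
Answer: Rational(159932, 23) ≈ 6953.6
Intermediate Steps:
Function('c')(S) = -10
x = -36 (x = Mul(-3, Mul(Add(Add(2, Mul(-1, 6)), Add(3, -5)), -2)) = Mul(-3, Mul(Add(Add(2, -6), -2), -2)) = Mul(-3, Mul(Add(-4, -2), -2)) = Mul(-3, Mul(-6, -2)) = Mul(-3, 12) = -36)
N = -36
Function('I')(v) = Mul(2, v, Pow(Add(-10, v), -1)) (Function('I')(v) = Mul(Add(v, v), Pow(Add(v, -10), -1)) = Mul(Mul(2, v), Pow(Add(-10, v), -1)) = Mul(2, v, Pow(Add(-10, v), -1)))
Add(Function('I')(N), Mul(-1, Add(-23120, Mul(-1, -16168)))) = Add(Mul(2, -36, Pow(Add(-10, -36), -1)), Mul(-1, Add(-23120, Mul(-1, -16168)))) = Add(Mul(2, -36, Pow(-46, -1)), Mul(-1, Add(-23120, 16168))) = Add(Mul(2, -36, Rational(-1, 46)), Mul(-1, -6952)) = Add(Rational(36, 23), 6952) = Rational(159932, 23)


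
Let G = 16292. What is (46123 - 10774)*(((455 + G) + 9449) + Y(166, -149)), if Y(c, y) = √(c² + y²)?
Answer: 926002404 + 35349*√49757 ≈ 9.3389e+8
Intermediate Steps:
(46123 - 10774)*(((455 + G) + 9449) + Y(166, -149)) = (46123 - 10774)*(((455 + 16292) + 9449) + √(166² + (-149)²)) = 35349*((16747 + 9449) + √(27556 + 22201)) = 35349*(26196 + √49757) = 926002404 + 35349*√49757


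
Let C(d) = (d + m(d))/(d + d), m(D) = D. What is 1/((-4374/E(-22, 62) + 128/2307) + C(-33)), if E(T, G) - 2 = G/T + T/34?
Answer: 316059/943825078 ≈ 0.00033487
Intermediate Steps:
E(T, G) = 2 + T/34 + G/T (E(T, G) = 2 + (G/T + T/34) = 2 + (T/34 + G/T) = 2 + T/34 + G/T)
C(d) = 1 (C(d) = (d + d)/(d + d) = (2*d)/((2*d)) = (2*d)*(1/(2*d)) = 1)
1/((-4374/E(-22, 62) + 128/2307) + C(-33)) = 1/((-4374/(2 + (1/34)*(-22) + 62/(-22)) + 128/2307) + 1) = 1/((-4374/(2 - 11/17 + 62*(-1/22)) + 128*(1/2307)) + 1) = 1/((-4374/(2 - 11/17 - 31/11) + 128/2307) + 1) = 1/((-4374/(-274/187) + 128/2307) + 1) = 1/((-4374*(-187/274) + 128/2307) + 1) = 1/((408969/137 + 128/2307) + 1) = 1/(943509019/316059 + 1) = 1/(943825078/316059) = 316059/943825078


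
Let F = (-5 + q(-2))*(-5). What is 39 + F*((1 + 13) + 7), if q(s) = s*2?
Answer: 984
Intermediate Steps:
q(s) = 2*s
F = 45 (F = (-5 + 2*(-2))*(-5) = (-5 - 4)*(-5) = -9*(-5) = 45)
39 + F*((1 + 13) + 7) = 39 + 45*((1 + 13) + 7) = 39 + 45*(14 + 7) = 39 + 45*21 = 39 + 945 = 984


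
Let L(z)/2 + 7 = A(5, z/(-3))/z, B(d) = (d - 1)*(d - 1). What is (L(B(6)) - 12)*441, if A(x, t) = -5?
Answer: -58212/5 ≈ -11642.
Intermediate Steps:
B(d) = (-1 + d)² (B(d) = (-1 + d)*(-1 + d) = (-1 + d)²)
L(z) = -14 - 10/z (L(z) = -14 + 2*(-5/z) = -14 - 10/z)
(L(B(6)) - 12)*441 = ((-14 - 10/(-1 + 6)²) - 12)*441 = ((-14 - 10/(5²)) - 12)*441 = ((-14 - 10/25) - 12)*441 = ((-14 - 10*1/25) - 12)*441 = ((-14 - ⅖) - 12)*441 = (-72/5 - 12)*441 = -132/5*441 = -58212/5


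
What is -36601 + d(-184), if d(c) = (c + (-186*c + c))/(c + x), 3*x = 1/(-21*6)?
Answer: -2558506921/69553 ≈ -36785.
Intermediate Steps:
x = -1/378 (x = 1/(3*((-21*6))) = (1/3)/(-126) = (1/3)*(-1/126) = -1/378 ≈ -0.0026455)
d(c) = -184*c/(-1/378 + c) (d(c) = (c + (-186*c + c))/(c - 1/378) = (c - 185*c)/(-1/378 + c) = (-184*c)/(-1/378 + c) = -184*c/(-1/378 + c))
-36601 + d(-184) = -36601 - 69552*(-184)/(-1 + 378*(-184)) = -36601 - 69552*(-184)/(-1 - 69552) = -36601 - 69552*(-184)/(-69553) = -36601 - 69552*(-184)*(-1/69553) = -36601 - 12797568/69553 = -2558506921/69553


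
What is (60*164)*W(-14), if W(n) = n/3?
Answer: -45920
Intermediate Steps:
W(n) = n/3 (W(n) = n*(⅓) = n/3)
(60*164)*W(-14) = (60*164)*((⅓)*(-14)) = 9840*(-14/3) = -45920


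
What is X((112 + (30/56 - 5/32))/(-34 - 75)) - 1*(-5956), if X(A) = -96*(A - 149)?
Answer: 15533899/763 ≈ 20359.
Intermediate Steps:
X(A) = 14304 - 96*A (X(A) = -96*(-149 + A) = 14304 - 96*A)
X((112 + (30/56 - 5/32))/(-34 - 75)) - 1*(-5956) = (14304 - 96*(112 + (30/56 - 5/32))/(-34 - 75)) - 1*(-5956) = (14304 - 96*(112 + (30*(1/56) - 5*1/32))/(-109)) + 5956 = (14304 - 96*(112 + (15/28 - 5/32))*(-1)/109) + 5956 = (14304 - 96*(112 + 85/224)*(-1)/109) + 5956 = (14304 - 75519*(-1)/(7*109)) + 5956 = (14304 - 96*(-25173/24416)) + 5956 = (14304 + 75519/763) + 5956 = 10989471/763 + 5956 = 15533899/763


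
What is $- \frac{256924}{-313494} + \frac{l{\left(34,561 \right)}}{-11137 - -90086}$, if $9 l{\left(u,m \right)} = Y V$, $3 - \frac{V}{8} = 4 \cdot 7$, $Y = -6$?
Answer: $\frac{3387615346}{4125006301} \approx 0.82124$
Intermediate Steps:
$V = -200$ ($V = 24 - 8 \cdot 4 \cdot 7 = 24 - 224 = -200$)
$l{\left(u,m \right)} = \frac{400}{3}$ ($l{\left(u,m \right)} = \frac{\left(-6\right) \left(-200\right)}{9} = \frac{1}{9} \cdot 1200 = \frac{400}{3}$)
$- \frac{256924}{-313494} + \frac{l{\left(34,561 \right)}}{-11137 - -90086} = - \frac{256924}{-313494} + \frac{400}{3 \left(-11137 - -90086\right)} = \left(-256924\right) \left(- \frac{1}{313494}\right) + \frac{400}{3 \left(-11137 + 90086\right)} = \frac{128462}{156747} + \frac{400}{3 \cdot 78949} = \frac{128462}{156747} + \frac{400}{3} \cdot \frac{1}{78949} = \frac{128462}{156747} + \frac{400}{236847} = \frac{3387615346}{4125006301}$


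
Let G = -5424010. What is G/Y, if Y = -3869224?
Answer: 2712005/1934612 ≈ 1.4018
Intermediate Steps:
G/Y = -5424010/(-3869224) = -5424010*(-1/3869224) = 2712005/1934612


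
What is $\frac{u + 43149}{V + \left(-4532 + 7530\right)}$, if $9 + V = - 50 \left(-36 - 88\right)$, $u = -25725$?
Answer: $\frac{1936}{1021} \approx 1.8962$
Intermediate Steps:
$V = 6191$ ($V = -9 - 50 \left(-36 - 88\right) = -9 - -6200 = -9 + 6200 = 6191$)
$\frac{u + 43149}{V + \left(-4532 + 7530\right)} = \frac{-25725 + 43149}{6191 + \left(-4532 + 7530\right)} = \frac{17424}{6191 + 2998} = \frac{17424}{9189} = 17424 \cdot \frac{1}{9189} = \frac{1936}{1021}$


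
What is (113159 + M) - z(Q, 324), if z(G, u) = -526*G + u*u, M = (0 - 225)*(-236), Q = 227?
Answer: 180685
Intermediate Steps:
M = 53100 (M = -225*(-236) = 53100)
z(G, u) = u² - 526*G (z(G, u) = -526*G + u² = u² - 526*G)
(113159 + M) - z(Q, 324) = (113159 + 53100) - (324² - 526*227) = 166259 - (104976 - 119402) = 166259 - 1*(-14426) = 166259 + 14426 = 180685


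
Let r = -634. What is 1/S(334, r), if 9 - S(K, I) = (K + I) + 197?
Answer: 1/112 ≈ 0.0089286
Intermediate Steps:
S(K, I) = -188 - I - K (S(K, I) = 9 - ((K + I) + 197) = 9 - ((I + K) + 197) = 9 - (197 + I + K) = 9 + (-197 - I - K) = -188 - I - K)
1/S(334, r) = 1/(-188 - 1*(-634) - 1*334) = 1/(-188 + 634 - 334) = 1/112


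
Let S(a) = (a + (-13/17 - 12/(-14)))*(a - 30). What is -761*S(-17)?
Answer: -71963204/119 ≈ -6.0473e+5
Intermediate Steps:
S(a) = (-30 + a)*(11/119 + a) (S(a) = (a + (-13*1/17 - 12*(-1/14)))*(-30 + a) = (a + (-13/17 + 6/7))*(-30 + a) = (a + 11/119)*(-30 + a) = (11/119 + a)*(-30 + a) = (-30 + a)*(11/119 + a))
-761*S(-17) = -761*(-330/119 + (-17)² - 3559/119*(-17)) = -761*(-330/119 + 289 + 3559/7) = -761*94564/119 = -71963204/119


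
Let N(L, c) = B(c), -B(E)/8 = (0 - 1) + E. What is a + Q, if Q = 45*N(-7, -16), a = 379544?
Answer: 385664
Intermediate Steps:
B(E) = 8 - 8*E (B(E) = -8*((0 - 1) + E) = -8*(-1 + E) = 8 - 8*E)
N(L, c) = 8 - 8*c
Q = 6120 (Q = 45*(8 - 8*(-16)) = 45*(8 + 128) = 45*136 = 6120)
a + Q = 379544 + 6120 = 385664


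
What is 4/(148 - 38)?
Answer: 2/55 ≈ 0.036364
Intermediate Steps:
4/(148 - 38) = 4/110 = 4*(1/110) = 2/55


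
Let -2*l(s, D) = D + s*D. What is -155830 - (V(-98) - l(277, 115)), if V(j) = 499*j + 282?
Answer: -123195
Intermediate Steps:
l(s, D) = -D/2 - D*s/2 (l(s, D) = -(D + s*D)/2 = -(D + D*s)/2 = -D/2 - D*s/2)
V(j) = 282 + 499*j
-155830 - (V(-98) - l(277, 115)) = -155830 - ((282 + 499*(-98)) - (-1)*115*(1 + 277)/2) = -155830 - ((282 - 48902) - (-1)*115*278/2) = -155830 - (-48620 - 1*(-15985)) = -155830 - (-48620 + 15985) = -155830 - 1*(-32635) = -155830 + 32635 = -123195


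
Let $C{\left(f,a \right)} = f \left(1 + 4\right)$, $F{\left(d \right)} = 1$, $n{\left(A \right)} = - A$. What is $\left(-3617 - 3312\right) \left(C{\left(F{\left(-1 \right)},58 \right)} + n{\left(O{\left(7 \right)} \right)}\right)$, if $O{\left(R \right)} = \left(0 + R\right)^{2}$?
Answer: $304876$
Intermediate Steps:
$O{\left(R \right)} = R^{2}$
$C{\left(f,a \right)} = 5 f$ ($C{\left(f,a \right)} = f 5 = 5 f$)
$\left(-3617 - 3312\right) \left(C{\left(F{\left(-1 \right)},58 \right)} + n{\left(O{\left(7 \right)} \right)}\right) = \left(-3617 - 3312\right) \left(5 \cdot 1 - 7^{2}\right) = - 6929 \left(5 - 49\right) = \left(-6929\right) \left(-44\right) = 304876$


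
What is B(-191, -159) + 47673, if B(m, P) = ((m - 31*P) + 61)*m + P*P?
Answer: -843655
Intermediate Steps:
B(m, P) = P² + m*(61 + m - 31*P) (B(m, P) = (61 + m - 31*P)*m + P² = m*(61 + m - 31*P) + P² = P² + m*(61 + m - 31*P))
B(-191, -159) + 47673 = ((-159)² + (-191)² + 61*(-191) - 31*(-159)*(-191)) + 47673 = (25281 + 36481 - 11651 - 941439) + 47673 = -891328 + 47673 = -843655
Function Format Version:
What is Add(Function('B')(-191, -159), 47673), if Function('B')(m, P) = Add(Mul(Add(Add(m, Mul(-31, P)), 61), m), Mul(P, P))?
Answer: -843655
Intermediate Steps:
Function('B')(m, P) = Add(Pow(P, 2), Mul(m, Add(61, m, Mul(-31, P)))) (Function('B')(m, P) = Add(Mul(Add(61, m, Mul(-31, P)), m), Pow(P, 2)) = Add(Mul(m, Add(61, m, Mul(-31, P))), Pow(P, 2)) = Add(Pow(P, 2), Mul(m, Add(61, m, Mul(-31, P)))))
Add(Function('B')(-191, -159), 47673) = Add(Add(Pow(-159, 2), Pow(-191, 2), Mul(61, -191), Mul(-31, -159, -191)), 47673) = Add(Add(25281, 36481, -11651, -941439), 47673) = Add(-891328, 47673) = -843655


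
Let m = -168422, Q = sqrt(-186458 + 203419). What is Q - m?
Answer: 168422 + sqrt(16961) ≈ 1.6855e+5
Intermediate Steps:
Q = sqrt(16961) ≈ 130.23
Q - m = sqrt(16961) - 1*(-168422) = sqrt(16961) + 168422 = 168422 + sqrt(16961)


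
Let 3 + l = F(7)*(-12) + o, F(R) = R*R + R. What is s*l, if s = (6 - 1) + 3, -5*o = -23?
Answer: -26816/5 ≈ -5363.2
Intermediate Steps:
o = 23/5 (o = -⅕*(-23) = 23/5 ≈ 4.6000)
F(R) = R + R² (F(R) = R² + R = R + R²)
l = -3352/5 (l = -3 + ((7*(1 + 7))*(-12) + 23/5) = -3 + ((7*8)*(-12) + 23/5) = -3 + (56*(-12) + 23/5) = -3 + (-672 + 23/5) = -3 - 3337/5 = -3352/5 ≈ -670.40)
s = 8 (s = 5 + 3 = 8)
s*l = 8*(-3352/5) = -26816/5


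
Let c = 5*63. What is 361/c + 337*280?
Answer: 29723761/315 ≈ 94361.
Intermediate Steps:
c = 315
361/c + 337*280 = 361/315 + 337*280 = 361*(1/315) + 94360 = 361/315 + 94360 = 29723761/315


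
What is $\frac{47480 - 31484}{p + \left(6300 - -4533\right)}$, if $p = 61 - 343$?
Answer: $\frac{5332}{3517} \approx 1.5161$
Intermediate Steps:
$p = -282$ ($p = 61 - 343 = -282$)
$\frac{47480 - 31484}{p + \left(6300 - -4533\right)} = \frac{47480 - 31484}{-282 + \left(6300 - -4533\right)} = \frac{15996}{-282 + \left(6300 + 4533\right)} = \frac{15996}{-282 + 10833} = \frac{15996}{10551} = 15996 \cdot \frac{1}{10551} = \frac{5332}{3517}$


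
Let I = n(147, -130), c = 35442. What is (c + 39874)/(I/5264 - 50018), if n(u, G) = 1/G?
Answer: -51540245120/34228317761 ≈ -1.5058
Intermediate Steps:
I = -1/130 (I = 1/(-130) = -1/130 ≈ -0.0076923)
(c + 39874)/(I/5264 - 50018) = (35442 + 39874)/(-1/130/5264 - 50018) = 75316/(-1/130*1/5264 - 50018) = 75316/(-1/684320 - 50018) = 75316/(-34228317761/684320) = 75316*(-684320/34228317761) = -51540245120/34228317761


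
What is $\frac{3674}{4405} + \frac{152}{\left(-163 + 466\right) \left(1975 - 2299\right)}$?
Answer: $\frac{90003592}{108111915} \approx 0.8325$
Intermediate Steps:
$\frac{3674}{4405} + \frac{152}{\left(-163 + 466\right) \left(1975 - 2299\right)} = 3674 \cdot \frac{1}{4405} + \frac{152}{303 \left(-324\right)} = \frac{3674}{4405} + \frac{152}{-98172} = \frac{3674}{4405} + 152 \left(- \frac{1}{98172}\right) = \frac{3674}{4405} - \frac{38}{24543} = \frac{90003592}{108111915}$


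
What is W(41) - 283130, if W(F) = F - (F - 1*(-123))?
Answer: -283253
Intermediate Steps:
W(F) = -123 (W(F) = F - (F + 123) = F - (123 + F) = F + (-123 - F) = -123)
W(41) - 283130 = -123 - 283130 = -283253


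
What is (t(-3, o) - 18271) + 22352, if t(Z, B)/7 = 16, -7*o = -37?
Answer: 4193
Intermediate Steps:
o = 37/7 (o = -⅐*(-37) = 37/7 ≈ 5.2857)
t(Z, B) = 112 (t(Z, B) = 7*16 = 112)
(t(-3, o) - 18271) + 22352 = (112 - 18271) + 22352 = -18159 + 22352 = 4193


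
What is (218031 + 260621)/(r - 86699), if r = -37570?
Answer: -478652/124269 ≈ -3.8517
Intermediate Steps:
(218031 + 260621)/(r - 86699) = (218031 + 260621)/(-37570 - 86699) = 478652/(-124269) = 478652*(-1/124269) = -478652/124269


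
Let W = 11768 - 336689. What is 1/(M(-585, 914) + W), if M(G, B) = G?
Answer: -1/325506 ≈ -3.0721e-6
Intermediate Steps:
W = -324921
1/(M(-585, 914) + W) = 1/(-585 - 324921) = 1/(-325506) = -1/325506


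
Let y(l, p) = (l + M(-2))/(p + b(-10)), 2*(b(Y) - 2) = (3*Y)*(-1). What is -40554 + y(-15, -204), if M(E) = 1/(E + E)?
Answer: -30334331/748 ≈ -40554.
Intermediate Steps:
M(E) = 1/(2*E)
b(Y) = 2 - 3*Y/2 (b(Y) = 2 + ((3*Y)*(-1))/2 = 2 + (-3*Y)/2 = 2 - 3*Y/2)
y(l, p) = (-¼ + l)/(17 + p) (y(l, p) = (l + (½)/(-2))/(p + (2 - 3/2*(-10))) = (l + (½)*(-½))/(p + (2 + 15)) = (l - ¼)/(p + 17) = (-¼ + l)/(17 + p))
-40554 + y(-15, -204) = -40554 + (-¼ - 15)/(17 - 204) = -40554 - 61/4/(-187) = -40554 - 1/187*(-61/4) = -40554 + 61/748 = -30334331/748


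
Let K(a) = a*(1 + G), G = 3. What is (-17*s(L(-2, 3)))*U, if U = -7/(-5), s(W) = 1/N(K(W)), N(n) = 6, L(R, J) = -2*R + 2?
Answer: -119/30 ≈ -3.9667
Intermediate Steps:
K(a) = 4*a (K(a) = a*(1 + 3) = a*4 = 4*a)
L(R, J) = 2 - 2*R
s(W) = ⅙ (s(W) = 1/6 = ⅙)
U = 7/5 (U = -7*(-⅕) = 7/5 ≈ 1.4000)
(-17*s(L(-2, 3)))*U = -17*⅙*(7/5) = -17/6*7/5 = -119/30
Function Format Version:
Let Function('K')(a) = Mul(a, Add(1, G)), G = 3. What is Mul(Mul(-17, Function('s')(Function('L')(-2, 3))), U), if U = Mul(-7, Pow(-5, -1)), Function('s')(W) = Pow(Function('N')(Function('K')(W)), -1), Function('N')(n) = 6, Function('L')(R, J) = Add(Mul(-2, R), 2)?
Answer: Rational(-119, 30) ≈ -3.9667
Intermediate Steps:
Function('K')(a) = Mul(4, a) (Function('K')(a) = Mul(a, Add(1, 3)) = Mul(a, 4) = Mul(4, a))
Function('L')(R, J) = Add(2, Mul(-2, R))
Function('s')(W) = Rational(1, 6) (Function('s')(W) = Pow(6, -1) = Rational(1, 6))
U = Rational(7, 5) (U = Mul(-7, Rational(-1, 5)) = Rational(7, 5) ≈ 1.4000)
Mul(Mul(-17, Function('s')(Function('L')(-2, 3))), U) = Mul(Mul(-17, Rational(1, 6)), Rational(7, 5)) = Mul(Rational(-17, 6), Rational(7, 5)) = Rational(-119, 30)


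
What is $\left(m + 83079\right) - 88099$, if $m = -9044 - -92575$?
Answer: $78511$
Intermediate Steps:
$m = 83531$ ($m = -9044 + 92575 = 83531$)
$\left(m + 83079\right) - 88099 = \left(83531 + 83079\right) - 88099 = 166610 - 88099 = 78511$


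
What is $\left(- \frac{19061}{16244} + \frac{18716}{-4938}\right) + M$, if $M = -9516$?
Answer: $- \frac{381851917937}{40106436} \approx -9521.0$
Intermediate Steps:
$\left(- \frac{19061}{16244} + \frac{18716}{-4938}\right) + M = \left(- \frac{19061}{16244} + \frac{18716}{-4938}\right) - 9516 = \left(\left(-19061\right) \frac{1}{16244} + 18716 \left(- \frac{1}{4938}\right)\right) - 9516 = \left(- \frac{19061}{16244} - \frac{9358}{2469}\right) - 9516 = - \frac{199072961}{40106436} - 9516 = - \frac{381851917937}{40106436}$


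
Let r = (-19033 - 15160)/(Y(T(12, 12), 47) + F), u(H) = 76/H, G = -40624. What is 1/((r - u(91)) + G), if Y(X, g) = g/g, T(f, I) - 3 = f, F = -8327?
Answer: -757666/30776944797 ≈ -2.4618e-5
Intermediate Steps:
T(f, I) = 3 + f
Y(X, g) = 1
r = 34193/8326 (r = (-19033 - 15160)/(1 - 8327) = -34193/(-8326) = -34193*(-1/8326) = 34193/8326 ≈ 4.1068)
1/((r - u(91)) + G) = 1/((34193/8326 - 76/91) - 40624) = 1/(2478787/757666 - 40624) = 1/(-30776944797/757666) = -757666/30776944797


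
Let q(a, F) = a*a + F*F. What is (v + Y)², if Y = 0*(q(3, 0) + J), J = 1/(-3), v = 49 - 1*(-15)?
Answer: 4096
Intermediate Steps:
v = 64 (v = 49 + 15 = 64)
q(a, F) = F² + a² (q(a, F) = a² + F² = F² + a²)
J = -⅓ ≈ -0.33333
Y = 0 (Y = 0*((0² + 3²) - ⅓) = 0*((0 + 9) - ⅓) = 0*(9 - ⅓) = 0*(26/3) = 0)
(v + Y)² = (64 + 0)² = 64² = 4096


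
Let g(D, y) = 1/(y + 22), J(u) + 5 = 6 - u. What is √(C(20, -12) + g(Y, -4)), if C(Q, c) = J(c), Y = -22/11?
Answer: √470/6 ≈ 3.6132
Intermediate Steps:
Y = -2 (Y = -22*1/11 = -2)
J(u) = 1 - u (J(u) = -5 + (6 - u) = 1 - u)
g(D, y) = 1/(22 + y)
C(Q, c) = 1 - c
√(C(20, -12) + g(Y, -4)) = √((1 - 1*(-12)) + 1/(22 - 4)) = √((1 + 12) + 1/18) = √(13 + 1/18) = √(235/18) = √470/6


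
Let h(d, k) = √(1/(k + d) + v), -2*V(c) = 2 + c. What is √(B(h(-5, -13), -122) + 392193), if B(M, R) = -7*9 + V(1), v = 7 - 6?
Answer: √1568514/2 ≈ 626.20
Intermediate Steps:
v = 1
V(c) = -1 - c/2 (V(c) = -(2 + c)/2 = -1 - c/2)
h(d, k) = √(1 + 1/(d + k)) (h(d, k) = √(1/(k + d) + 1) = √(1/(d + k) + 1) = √(1 + 1/(d + k)))
B(M, R) = -129/2 (B(M, R) = -7*9 + (-1 - ½*1) = -63 + (-1 - ½) = -63 - 3/2 = -129/2)
√(B(h(-5, -13), -122) + 392193) = √(-129/2 + 392193) = √(784257/2) = √1568514/2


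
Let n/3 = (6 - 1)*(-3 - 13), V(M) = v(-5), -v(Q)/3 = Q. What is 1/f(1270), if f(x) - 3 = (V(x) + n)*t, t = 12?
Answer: -1/2697 ≈ -0.00037078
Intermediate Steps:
v(Q) = -3*Q
V(M) = 15 (V(M) = -3*(-5) = 15)
n = -240 (n = 3*((6 - 1)*(-3 - 13)) = 3*(5*(-16)) = 3*(-80) = -240)
f(x) = -2697 (f(x) = 3 + (15 - 240)*12 = 3 - 225*12 = 3 - 2700 = -2697)
1/f(1270) = 1/(-2697) = -1/2697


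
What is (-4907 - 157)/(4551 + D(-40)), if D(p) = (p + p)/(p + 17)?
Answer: -116472/104753 ≈ -1.1119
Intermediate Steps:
D(p) = 2*p/(17 + p) (D(p) = (2*p)/(17 + p) = 2*p/(17 + p))
(-4907 - 157)/(4551 + D(-40)) = (-4907 - 157)/(4551 + 2*(-40)/(17 - 40)) = -5064/(4551 + 2*(-40)/(-23)) = -5064/(4551 + 2*(-40)*(-1/23)) = -5064/(4551 + 80/23) = -5064/104753/23 = -5064*23/104753 = -116472/104753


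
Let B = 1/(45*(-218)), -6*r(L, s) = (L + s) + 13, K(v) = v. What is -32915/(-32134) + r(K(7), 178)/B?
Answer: 10402772735/32134 ≈ 3.2373e+5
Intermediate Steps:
r(L, s) = -13/6 - L/6 - s/6 (r(L, s) = -((L + s) + 13)/6 = -(13 + L + s)/6 = -13/6 - L/6 - s/6)
B = -1/9810 (B = 1/(-9810) = -1/9810 ≈ -0.00010194)
-32915/(-32134) + r(K(7), 178)/B = -32915/(-32134) + (-13/6 - ⅙*7 - ⅙*178)/(-1/9810) = -32915*(-1/32134) + (-13/6 - 7/6 - 89/3)*(-9810) = 32915/32134 - 33*(-9810) = 32915/32134 + 323730 = 10402772735/32134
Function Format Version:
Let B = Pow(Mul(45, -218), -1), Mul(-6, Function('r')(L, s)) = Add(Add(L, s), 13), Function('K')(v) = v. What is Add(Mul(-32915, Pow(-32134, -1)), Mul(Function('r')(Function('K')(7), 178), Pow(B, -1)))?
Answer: Rational(10402772735, 32134) ≈ 3.2373e+5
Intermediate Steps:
Function('r')(L, s) = Add(Rational(-13, 6), Mul(Rational(-1, 6), L), Mul(Rational(-1, 6), s)) (Function('r')(L, s) = Mul(Rational(-1, 6), Add(Add(L, s), 13)) = Mul(Rational(-1, 6), Add(13, L, s)) = Add(Rational(-13, 6), Mul(Rational(-1, 6), L), Mul(Rational(-1, 6), s)))
B = Rational(-1, 9810) (B = Pow(-9810, -1) = Rational(-1, 9810) ≈ -0.00010194)
Add(Mul(-32915, Pow(-32134, -1)), Mul(Function('r')(Function('K')(7), 178), Pow(B, -1))) = Add(Mul(-32915, Pow(-32134, -1)), Mul(Add(Rational(-13, 6), Mul(Rational(-1, 6), 7), Mul(Rational(-1, 6), 178)), Pow(Rational(-1, 9810), -1))) = Add(Mul(-32915, Rational(-1, 32134)), Mul(Add(Rational(-13, 6), Rational(-7, 6), Rational(-89, 3)), -9810)) = Add(Rational(32915, 32134), Mul(-33, -9810)) = Add(Rational(32915, 32134), 323730) = Rational(10402772735, 32134)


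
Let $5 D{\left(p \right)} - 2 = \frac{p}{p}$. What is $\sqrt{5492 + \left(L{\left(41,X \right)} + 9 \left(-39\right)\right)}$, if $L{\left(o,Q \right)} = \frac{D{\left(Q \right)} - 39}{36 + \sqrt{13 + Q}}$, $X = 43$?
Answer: $\frac{\sqrt{2312970 + 128525 \sqrt{14}}}{5 \sqrt{18 + \sqrt{14}}} \approx 71.695$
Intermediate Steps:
$D{\left(p \right)} = \frac{3}{5}$ ($D{\left(p \right)} = \frac{2}{5} + \frac{p \frac{1}{p}}{5} = \frac{2}{5} + \frac{1}{5} \cdot 1 = \frac{2}{5} + \frac{1}{5} = \frac{3}{5}$)
$L{\left(o,Q \right)} = - \frac{192}{5 \left(36 + \sqrt{13 + Q}\right)}$ ($L{\left(o,Q \right)} = \frac{\frac{3}{5} - 39}{36 + \sqrt{13 + Q}} = - \frac{192}{5 \left(36 + \sqrt{13 + Q}\right)}$)
$\sqrt{5492 + \left(L{\left(41,X \right)} + 9 \left(-39\right)\right)} = \sqrt{5492 - \left(351 + \frac{192}{180 + 5 \sqrt{13 + 43}}\right)} = \sqrt{5492 - \left(351 + \frac{192}{180 + 5 \sqrt{56}}\right)} = \sqrt{5492 - \left(351 + \frac{192}{180 + 5 \cdot 2 \sqrt{14}}\right)} = \sqrt{5492 - \left(351 + \frac{192}{180 + 10 \sqrt{14}}\right)} = \sqrt{5141 - \frac{192}{180 + 10 \sqrt{14}}}$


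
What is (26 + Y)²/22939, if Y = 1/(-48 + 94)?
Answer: 204687/6934132 ≈ 0.029519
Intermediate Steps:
Y = 1/46 ≈ 0.021739
(26 + Y)²/22939 = (26 + 1/46)²/22939 = (1197/46)²*(1/22939) = (1432809/2116)*(1/22939) = 204687/6934132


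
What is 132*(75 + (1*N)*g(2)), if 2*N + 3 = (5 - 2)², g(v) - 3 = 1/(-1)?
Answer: 10692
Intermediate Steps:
g(v) = 2 (g(v) = 3 + 1/(-1) = 3 - 1 = 2)
N = 3 (N = -3/2 + (5 - 2)²/2 = -3/2 + (½)*3² = -3/2 + (½)*9 = -3/2 + 9/2 = 3)
132*(75 + (1*N)*g(2)) = 132*(75 + (1*3)*2) = 132*(75 + 3*2) = 132*(75 + 6) = 132*81 = 10692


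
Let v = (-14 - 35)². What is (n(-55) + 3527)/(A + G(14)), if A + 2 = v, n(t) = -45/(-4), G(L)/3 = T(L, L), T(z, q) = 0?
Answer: 14153/9596 ≈ 1.4749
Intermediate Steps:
G(L) = 0 (G(L) = 3*0 = 0)
v = 2401 (v = (-49)² = 2401)
n(t) = 45/4 (n(t) = -45*(-¼) = 45/4)
A = 2399 (A = -2 + 2401 = 2399)
(n(-55) + 3527)/(A + G(14)) = (45/4 + 3527)/(2399 + 0) = (14153/4)/2399 = (14153/4)*(1/2399) = 14153/9596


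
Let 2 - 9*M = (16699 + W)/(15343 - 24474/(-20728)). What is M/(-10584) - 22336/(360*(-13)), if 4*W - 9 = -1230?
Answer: 361486524349619/75741421948920 ≈ 4.7726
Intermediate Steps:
W = -1221/4 (W = 9/4 + (¼)*(-1230) = 9/4 - 615/2 = -1221/4 ≈ -305.25)
M = 148149353/1431243801 (M = 2/9 - (16699 - 1221/4)/(9*(15343 - 24474/(-20728))) = 2/9 - 65575/(36*(15343 - 24474*(-1/20728))) = 2/9 - 65575/(36*(15343 + 12237/10364)) = 2/9 - 65575/(36*159027089/10364) = 2/9 - 65575*10364/(36*159027089) = 2/9 - ⅑*169904825/159027089 = 2/9 - 169904825/1431243801 = 148149353/1431243801 ≈ 0.10351)
M/(-10584) - 22336/(360*(-13)) = (148149353/1431243801)/(-10584) - 22336/(360*(-13)) = (148149353/1431243801)*(-1/10584) - 22336/(-4680) = -148149353/15148284389784 - 22336*(-1/4680) = -148149353/15148284389784 + 2792/585 = 361486524349619/75741421948920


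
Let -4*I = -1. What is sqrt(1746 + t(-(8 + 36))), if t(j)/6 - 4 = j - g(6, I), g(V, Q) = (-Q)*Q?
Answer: 3*sqrt(2678)/4 ≈ 38.812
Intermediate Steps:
I = 1/4 (I = -1/4*(-1) = 1/4 ≈ 0.25000)
g(V, Q) = -Q**2
t(j) = 195/8 + 6*j (t(j) = 24 + 6*(j - (-1)*(1/4)**2) = 24 + 6*(j - (-1)/16) = 24 + 6*(j - 1*(-1/16)) = 24 + 6*(j + 1/16) = 24 + 6*(1/16 + j) = 24 + (3/8 + 6*j) = 195/8 + 6*j)
sqrt(1746 + t(-(8 + 36))) = sqrt(1746 + (195/8 + 6*(-(8 + 36)))) = sqrt(1746 + (195/8 + 6*(-1*44))) = sqrt(1746 + (195/8 + 6*(-44))) = sqrt(1746 + (195/8 - 264)) = sqrt(1746 - 1917/8) = sqrt(12051/8) = 3*sqrt(2678)/4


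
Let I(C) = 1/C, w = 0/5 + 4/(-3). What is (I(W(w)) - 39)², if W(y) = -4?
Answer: 24649/16 ≈ 1540.6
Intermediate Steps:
w = -4/3 (w = 0*(⅕) + 4*(-⅓) = 0 - 4/3 = -4/3 ≈ -1.3333)
(I(W(w)) - 39)² = (1/(-4) - 39)² = (-¼ - 39)² = (-157/4)² = 24649/16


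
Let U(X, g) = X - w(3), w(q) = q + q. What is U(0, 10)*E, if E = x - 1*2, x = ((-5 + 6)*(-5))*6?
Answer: 192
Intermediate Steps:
w(q) = 2*q
x = -30 (x = (1*(-5))*6 = -5*6 = -30)
U(X, g) = -6 + X (U(X, g) = X - 2*3 = X - 1*6 = X - 6 = -6 + X)
E = -32 (E = -30 - 1*2 = -30 - 2 = -32)
U(0, 10)*E = (-6 + 0)*(-32) = -6*(-32) = 192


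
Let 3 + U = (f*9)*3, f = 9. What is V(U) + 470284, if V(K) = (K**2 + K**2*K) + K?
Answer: 14352124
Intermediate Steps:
U = 240 (U = -3 + (9*9)*3 = -3 + 81*3 = -3 + 243 = 240)
V(K) = K + K**2 + K**3 (V(K) = (K**2 + K**3) + K = K + K**2 + K**3)
V(U) + 470284 = 240*(1 + 240 + 240**2) + 470284 = 240*(1 + 240 + 57600) + 470284 = 240*57841 + 470284 = 13881840 + 470284 = 14352124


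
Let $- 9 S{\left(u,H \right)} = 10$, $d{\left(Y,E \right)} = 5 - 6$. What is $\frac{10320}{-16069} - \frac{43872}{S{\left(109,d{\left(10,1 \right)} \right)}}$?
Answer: $\frac{3172354656}{80345} \approx 39484.0$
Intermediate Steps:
$d{\left(Y,E \right)} = -1$
$S{\left(u,H \right)} = - \frac{10}{9}$ ($S{\left(u,H \right)} = \left(- \frac{1}{9}\right) 10 = - \frac{10}{9}$)
$\frac{10320}{-16069} - \frac{43872}{S{\left(109,d{\left(10,1 \right)} \right)}} = \frac{10320}{-16069} - \frac{43872}{- \frac{10}{9}} = 10320 \left(- \frac{1}{16069}\right) - - \frac{197424}{5} = - \frac{10320}{16069} + \frac{197424}{5} = \frac{3172354656}{80345}$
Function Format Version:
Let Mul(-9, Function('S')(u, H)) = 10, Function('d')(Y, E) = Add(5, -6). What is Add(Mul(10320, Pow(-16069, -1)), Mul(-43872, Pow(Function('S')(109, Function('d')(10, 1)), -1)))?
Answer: Rational(3172354656, 80345) ≈ 39484.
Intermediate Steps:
Function('d')(Y, E) = -1
Function('S')(u, H) = Rational(-10, 9) (Function('S')(u, H) = Mul(Rational(-1, 9), 10) = Rational(-10, 9))
Add(Mul(10320, Pow(-16069, -1)), Mul(-43872, Pow(Function('S')(109, Function('d')(10, 1)), -1))) = Add(Mul(10320, Pow(-16069, -1)), Mul(-43872, Pow(Rational(-10, 9), -1))) = Add(Mul(10320, Rational(-1, 16069)), Mul(-43872, Rational(-9, 10))) = Add(Rational(-10320, 16069), Rational(197424, 5)) = Rational(3172354656, 80345)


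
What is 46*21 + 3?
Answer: 969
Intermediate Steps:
46*21 + 3 = 966 + 3 = 969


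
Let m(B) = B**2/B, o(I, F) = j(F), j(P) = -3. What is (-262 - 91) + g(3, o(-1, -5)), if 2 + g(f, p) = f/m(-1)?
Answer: -358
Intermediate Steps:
o(I, F) = -3
m(B) = B
g(f, p) = -2 - f (g(f, p) = -2 + f/(-1) = -2 + f*(-1) = -2 - f)
(-262 - 91) + g(3, o(-1, -5)) = (-262 - 91) + (-2 - 1*3) = -353 + (-2 - 3) = -353 - 5 = -358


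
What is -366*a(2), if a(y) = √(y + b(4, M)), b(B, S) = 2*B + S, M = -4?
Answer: -366*√6 ≈ -896.51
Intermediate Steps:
b(B, S) = S + 2*B
a(y) = √(4 + y) (a(y) = √(y + (-4 + 2*4)) = √(y + (-4 + 8)) = √(y + 4) = √(4 + y))
-366*a(2) = -366*√(4 + 2) = -366*√6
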